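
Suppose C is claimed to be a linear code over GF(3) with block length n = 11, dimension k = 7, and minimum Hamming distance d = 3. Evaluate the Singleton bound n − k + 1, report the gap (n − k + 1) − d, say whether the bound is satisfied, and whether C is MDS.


Singleton RHS = n − k + 1 = 5, slack = 2, bound satisfied, not MDS.

Singleton bound: d ≤ n − k + 1.
Here n = 11, k = 7, so n − k + 1 = 5.
Given d = 3, check d ≤ 5: YES.
Slack = (n − k + 1) − d = 2.
The code is NOT MDS (slack = 2 > 0).
Description: the claimed parameters are [11, 7, 3]_3; such a code would be non-MDS.


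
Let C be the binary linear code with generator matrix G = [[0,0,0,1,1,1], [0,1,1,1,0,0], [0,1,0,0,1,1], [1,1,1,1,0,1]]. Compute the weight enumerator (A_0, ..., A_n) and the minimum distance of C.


Weight distribution: A_0 = 1, A_1 = 1, A_2 = 2, A_3 = 6, A_4 = 5, A_5 = 1. Minimum distance d = 1.

Enumerate all 2^4 = 16 messages m ∈ F_2^4.
For each, compute codeword c = mG in F_2^6, then tally its weight.
  m = 0000 → c = 000000, weight = 0.
  m = 1000 → c = 000111, weight = 3.
  m = 0100 → c = 011100, weight = 3.
  m = 1100 → c = 011011, weight = 4.
  m = 0010 → c = 010011, weight = 3.
  m = 1010 → c = 010100, weight = 2.
  m = 0110 → c = 001111, weight = 4.
  m = 1110 → c = 001000, weight = 1.
  m = 0001 → c = 111101, weight = 5.
  m = 1001 → c = 111010, weight = 4.
  m = 0101 → c = 100001, weight = 2.
  m = 1101 → c = 100110, weight = 3.
  m = 0011 → c = 101110, weight = 4.
  m = 1011 → c = 101001, weight = 3.
  m = 0111 → c = 110010, weight = 3.
  m = 1111 → c = 110101, weight = 4.
Tally weights:
  weight 0: 1 codewords.
  weight 1: 1 codewords.
  weight 2: 2 codewords.
  weight 3: 6 codewords.
  weight 4: 5 codewords.
  weight 5: 1 codewords.
Minimum distance d = smallest w > 0 with A_w > 0 = 1.
Sanity: Σ A_w = 16 = 2^4 = 16 ✓.


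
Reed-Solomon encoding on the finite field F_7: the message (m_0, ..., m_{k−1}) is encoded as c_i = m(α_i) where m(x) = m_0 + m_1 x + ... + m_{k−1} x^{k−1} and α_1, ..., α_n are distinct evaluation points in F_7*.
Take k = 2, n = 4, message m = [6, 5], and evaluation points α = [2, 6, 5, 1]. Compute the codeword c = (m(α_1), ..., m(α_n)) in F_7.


c = [2, 1, 3, 4]

Message polynomial: m(x) = 6 + 5·x (mod 7).
For each evaluation point α_i, compute m(α_i) mod 7:
  α_1 = 2: Horner steps 5 → 2, so m(2) = 2.
  α_2 = 6: Horner steps 5 → 1, so m(6) = 1.
  α_3 = 5: Horner steps 5 → 3, so m(5) = 3.
  α_4 = 1: Horner steps 5 → 4, so m(1) = 4.
Codeword c = [2, 1, 3, 4] ∈ F_7^4.


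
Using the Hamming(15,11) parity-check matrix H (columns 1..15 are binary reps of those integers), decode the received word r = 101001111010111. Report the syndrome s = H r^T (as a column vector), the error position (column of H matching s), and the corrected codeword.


s = (0, 1, 0, 1)^T, error position = 5, corrected codeword c = 101011111010111

Compute s = H r^T mod 2 one row at a time:
  s_1 = 1 + 1 + 0 + 1 + 0 + 1 + 1 + 1 = 6 ≡ 0 (mod 2).
  s_2 = 0 + 0 + 1 + 1 + 0 + 1 + 1 + 1 = 5 ≡ 1 (mod 2).
  s_3 = 0 + 1 + 1 + 1 + 0 + 1 + 1 + 1 = 6 ≡ 0 (mod 2).
  s_4 = 1 + 1 + 0 + 1 + 1 + 1 + 1 + 1 = 7 ≡ 1 (mod 2).
s = (0, 1, 0, 1)^T — this equals column 5 of H (binary 0101), so error is at position 5.
Correct: flip bit 5 of r = 101001111010111 to get c = 101011111010111.


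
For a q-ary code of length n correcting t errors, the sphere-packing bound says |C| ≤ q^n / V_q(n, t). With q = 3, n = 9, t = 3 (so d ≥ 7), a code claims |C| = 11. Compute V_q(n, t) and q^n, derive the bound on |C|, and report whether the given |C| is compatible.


V_q(n, t) = 835, q^n = 19683, Hamming bound = 23, |C| = 11 ≤ bound (satisfied).

Step 1: Compute V_q(n, t) = Σ_{j=0}^3 C(n, j) (q−1)^j.
  j = 0: C(9,0)·(2)^0 = 1·1 = 1.
  j = 1: C(9,1)·(2)^1 = 9·2 = 18.
  j = 2: C(9,2)·(2)^2 = 36·4 = 144.
  j = 3: C(9,3)·(2)^3 = 84·8 = 672.
  V_q(n, t) = 1 + 18 + 144 + 672 = 835.
Step 2: q^n = 3^9 = 19683.
Step 3: Hamming bound ⌊q^n / V_q(n,t)⌋ = ⌊19683/835⌋ = 23.
Step 4: Compare |C| = 11 to 23: satisfied.
The claimed |C| lies below the Hamming bound.


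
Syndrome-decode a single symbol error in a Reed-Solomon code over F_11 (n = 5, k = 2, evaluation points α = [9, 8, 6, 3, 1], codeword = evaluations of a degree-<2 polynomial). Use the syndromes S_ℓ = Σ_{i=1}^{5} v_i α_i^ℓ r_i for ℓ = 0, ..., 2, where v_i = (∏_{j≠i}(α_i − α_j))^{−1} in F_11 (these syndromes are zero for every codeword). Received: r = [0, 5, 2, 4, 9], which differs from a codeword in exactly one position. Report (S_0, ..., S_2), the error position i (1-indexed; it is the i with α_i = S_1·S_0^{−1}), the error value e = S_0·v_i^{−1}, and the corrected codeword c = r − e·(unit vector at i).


S = (9, 6, 4), error at position 2, error magnitude e = 8, c = [0, 8, 2, 4, 9].

Step 1: column multipliers v_i = (∏_{j≠i}(α_i − α_j))^{−1} mod 11.
  i = 1 (α = 9): (9−8)(9−6)(9−3)(9−1) = 1·3·6·8 = 144 ≡ 1, so v_1 = 1^{−1} = 1 (mod 11).
  i = 2 (α = 8): (8−9)(8−6)(8−3)(8−1) = (−1)·2·5·7 = −70 ≡ 7, so v_2 = 7^{−1} = 8 (mod 11).
  i = 3 (α = 6): (6−9)(6−8)(6−3)(6−1) = (−3)·(−2)·3·5 = 90 ≡ 2, so v_3 = 2^{−1} = 6 (mod 11).
  i = 4 (α = 3): (3−9)(3−8)(3−6)(3−1) = (−6)·(−5)·(−3)·2 = −180 ≡ 7, so v_4 = 7^{−1} = 8 (mod 11).
  i = 5 (α = 1): (1−9)(1−8)(1−6)(1−3) = (−8)·(−7)·(−5)·(−2) = 560 ≡ 10, so v_5 = 10^{−1} = 10 (mod 11).
  v = [1, 8, 6, 8, 10].
Step 2: syndromes of r = [0, 5, 2, 4, 9] (all sums mod 11).
  S_0 = Σ v_i r_i = 1·0 + 8·5 + 6·2 + 8·4 + 10·9 = 174 ≡ 9.
  S_1 = Σ v_i α_i r_i = 1·9·0 + 8·8·5 + 6·6·2 + 8·3·4 + 10·1·9 = 578 ≡ 6.
  α_i^2 mod 11 = [4, 9, 3, 9, 1].
  S_2 = Σ v_i α_i^2 r_i = 1·4·0 + 8·9·5 + 6·3·2 + 8·9·4 + 10·1·9 = 774 ≡ 4.
  S = (9, 6, 4) ≠ 0, so r is not a codeword (an error is present).
Step 3: locate the error. For a single error e at position i, S_ℓ = v_i·e·α_i^ℓ, so α_err = S_1/S_0.
  S_0^{−1} = 9^{−1} = 5 (mod 11), so α_err = 6·5 = 30 ≡ 8 = α_2. Error position i = 2.
  Consistency check: S_2/S_1 = 4·2 = 8 ≡ 8 = α_err ✓ (single-error assumption holds).
Step 4: error magnitude e = S_0/v_2 = S_0·∏_{j≠2}(α_2 − α_j) = 9·7 = 63 ≡ 8 (mod 11).
Step 5: correct position 2: c_2 = r_2 − e = 5 − 8 ≡ 8 (mod 11). Hence c = [0, 8, 2, 4, 9].
  Check: interpolating c through the α_i gives m(x) = 6 + 3·x (degree < 2) with m(α_i) = c_i for every i, so c is indeed a codeword.


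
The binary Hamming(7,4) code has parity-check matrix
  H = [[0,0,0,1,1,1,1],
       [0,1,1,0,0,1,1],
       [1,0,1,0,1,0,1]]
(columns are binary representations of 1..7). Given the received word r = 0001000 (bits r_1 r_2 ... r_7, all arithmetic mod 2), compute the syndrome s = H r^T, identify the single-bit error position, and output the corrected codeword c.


s = (1, 0, 0)^T, error position = 4, corrected codeword c = 0000000

Compute s = H r^T mod 2 one row at a time:
  s_1 = 1 + 0 + 0 + 0 = 1 ≡ 1 (mod 2).
  s_2 = 0 + 0 + 0 + 0 = 0 ≡ 0 (mod 2).
  s_3 = 0 + 0 + 0 + 0 = 0 ≡ 0 (mod 2).
s = (1, 0, 0)^T — this equals column 4 of H (binary 100), so error is at position 4.
Correct: flip bit 4 of r = 0001000 to get c = 0000000.


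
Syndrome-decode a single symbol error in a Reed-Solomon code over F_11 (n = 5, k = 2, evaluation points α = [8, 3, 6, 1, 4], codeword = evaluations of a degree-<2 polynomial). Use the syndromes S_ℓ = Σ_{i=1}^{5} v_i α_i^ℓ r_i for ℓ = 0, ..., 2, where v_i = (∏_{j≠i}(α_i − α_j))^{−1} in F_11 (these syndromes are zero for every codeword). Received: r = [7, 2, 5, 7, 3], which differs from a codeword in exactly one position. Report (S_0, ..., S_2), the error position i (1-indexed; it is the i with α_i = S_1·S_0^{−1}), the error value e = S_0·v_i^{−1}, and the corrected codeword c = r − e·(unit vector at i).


S = (7, 7, 7), error at position 4, error magnitude e = 7, c = [7, 2, 5, 0, 3].

Step 1: column multipliers v_i = (∏_{j≠i}(α_i − α_j))^{−1} mod 11.
  i = 1 (α = 8): (8−3)(8−6)(8−1)(8−4) = 5·2·7·4 = 280 ≡ 5, so v_1 = 5^{−1} = 9 (mod 11).
  i = 2 (α = 3): (3−8)(3−6)(3−1)(3−4) = (−5)·(−3)·2·(−1) = −30 ≡ 3, so v_2 = 3^{−1} = 4 (mod 11).
  i = 3 (α = 6): (6−8)(6−3)(6−1)(6−4) = (−2)·3·5·2 = −60 ≡ 6, so v_3 = 6^{−1} = 2 (mod 11).
  i = 4 (α = 1): (1−8)(1−3)(1−6)(1−4) = (−7)·(−2)·(−5)·(−3) = 210 ≡ 1, so v_4 = 1^{−1} = 1 (mod 11).
  i = 5 (α = 4): (4−8)(4−3)(4−6)(4−1) = (−4)·1·(−2)·3 = 24 ≡ 2, so v_5 = 2^{−1} = 6 (mod 11).
  v = [9, 4, 2, 1, 6].
Step 2: syndromes of r = [7, 2, 5, 7, 3] (all sums mod 11).
  S_0 = Σ v_i r_i = 9·7 + 4·2 + 2·5 + 1·7 + 6·3 = 106 ≡ 7.
  S_1 = Σ v_i α_i r_i = 9·8·7 + 4·3·2 + 2·6·5 + 1·1·7 + 6·4·3 = 667 ≡ 7.
  α_i^2 mod 11 = [9, 9, 3, 1, 5].
  S_2 = Σ v_i α_i^2 r_i = 9·9·7 + 4·9·2 + 2·3·5 + 1·1·7 + 6·5·3 = 766 ≡ 7.
  S = (7, 7, 7) ≠ 0, so r is not a codeword (an error is present).
Step 3: locate the error. For a single error e at position i, S_ℓ = v_i·e·α_i^ℓ, so α_err = S_1/S_0.
  S_0^{−1} = 7^{−1} = 8 (mod 11), so α_err = 7·8 = 56 ≡ 1 = α_4. Error position i = 4.
  Consistency check: S_2/S_1 = 7·8 = 56 ≡ 1 = α_err ✓ (single-error assumption holds).
Step 4: error magnitude e = S_0/v_4 = S_0·∏_{j≠4}(α_4 − α_j) = 7·1 = 7 ≡ 7 (mod 11).
Step 5: correct position 4: c_4 = r_4 − e = 7 − 7 ≡ 0 (mod 11). Hence c = [7, 2, 5, 0, 3].
  Check: interpolating c through the α_i gives m(x) = 10 + 1·x (degree < 2) with m(α_i) = c_i for every i, so c is indeed a codeword.


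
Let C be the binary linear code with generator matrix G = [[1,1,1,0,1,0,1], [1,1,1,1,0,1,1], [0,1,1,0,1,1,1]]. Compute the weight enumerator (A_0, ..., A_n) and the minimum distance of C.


Weight distribution: A_0 = 1, A_2 = 1, A_3 = 2, A_4 = 1, A_5 = 2, A_6 = 1. Minimum distance d = 2.

Enumerate all 2^3 = 8 messages m ∈ F_2^3.
For each, compute codeword c = mG in F_2^7, then tally its weight.
  m = 000 → c = 0000000, weight = 0.
  m = 100 → c = 1110101, weight = 5.
  m = 010 → c = 1111011, weight = 6.
  m = 110 → c = 0001110, weight = 3.
  m = 001 → c = 0110111, weight = 5.
  m = 101 → c = 1000010, weight = 2.
  m = 011 → c = 1001100, weight = 3.
  m = 111 → c = 0111001, weight = 4.
Tally weights:
  weight 0: 1 codewords.
  weight 2: 1 codewords.
  weight 3: 2 codewords.
  weight 4: 1 codewords.
  weight 5: 2 codewords.
  weight 6: 1 codewords.
Minimum distance d = smallest w > 0 with A_w > 0 = 2.
Sanity: Σ A_w = 8 = 2^3 = 8 ✓.


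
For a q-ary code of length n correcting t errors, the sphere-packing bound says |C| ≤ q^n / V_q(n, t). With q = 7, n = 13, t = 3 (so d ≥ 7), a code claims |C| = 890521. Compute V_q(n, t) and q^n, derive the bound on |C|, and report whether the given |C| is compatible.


V_q(n, t) = 64663, q^n = 96889010407, Hamming bound = 1498368, |C| = 890521 ≤ bound (satisfied).

Step 1: Compute V_q(n, t) = Σ_{j=0}^3 C(n, j) (q−1)^j.
  j = 0: C(13,0)·(6)^0 = 1·1 = 1.
  j = 1: C(13,1)·(6)^1 = 13·6 = 78.
  j = 2: C(13,2)·(6)^2 = 78·36 = 2808.
  j = 3: C(13,3)·(6)^3 = 286·216 = 61776.
  V_q(n, t) = 1 + 78 + 2808 + 61776 = 64663.
Step 2: q^n = 7^13 = 96889010407.
Step 3: Hamming bound ⌊q^n / V_q(n,t)⌋ = ⌊96889010407/64663⌋ = 1498368.
Step 4: Compare |C| = 890521 to 1498368: satisfied.
The claimed |C| lies below the Hamming bound.


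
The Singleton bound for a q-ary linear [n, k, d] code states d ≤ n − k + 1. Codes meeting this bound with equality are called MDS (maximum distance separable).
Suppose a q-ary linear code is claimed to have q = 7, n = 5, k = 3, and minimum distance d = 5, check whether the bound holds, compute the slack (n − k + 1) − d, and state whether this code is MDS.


Singleton RHS = n − k + 1 = 3, slack = -2, bound violated (no such code; not MDS).

Singleton bound: d ≤ n − k + 1.
Here n = 5, k = 3, so n − k + 1 = 3.
Given d = 5, check d ≤ 3: NO.
Slack = (n − k + 1) − d = -2.
The slack is negative: d = 5 exceeds n − k + 1 = 3 by 2, so the Singleton bound is violated and no linear [5, 3, 5]_7 code can exist. In particular it is not MDS (MDS requires d = n − k + 1 exactly).
Description: the claimed parameters are [5, 3, 5]_7; such a code would be impossible (violates the Singleton bound).


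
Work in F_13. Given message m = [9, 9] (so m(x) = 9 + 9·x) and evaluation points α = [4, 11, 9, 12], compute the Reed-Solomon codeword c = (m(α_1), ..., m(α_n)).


c = [6, 4, 12, 0]

Message polynomial: m(x) = 9 + 9·x (mod 13).
For each evaluation point α_i, compute m(α_i) mod 13:
  α_1 = 4: Horner steps 9 → 6, so m(4) = 6.
  α_2 = 11: Horner steps 9 → 4, so m(11) = 4.
  α_3 = 9: Horner steps 9 → 12, so m(9) = 12.
  α_4 = 12: Horner steps 9 → 0, so m(12) = 0.
Codeword c = [6, 4, 12, 0] ∈ F_13^4.


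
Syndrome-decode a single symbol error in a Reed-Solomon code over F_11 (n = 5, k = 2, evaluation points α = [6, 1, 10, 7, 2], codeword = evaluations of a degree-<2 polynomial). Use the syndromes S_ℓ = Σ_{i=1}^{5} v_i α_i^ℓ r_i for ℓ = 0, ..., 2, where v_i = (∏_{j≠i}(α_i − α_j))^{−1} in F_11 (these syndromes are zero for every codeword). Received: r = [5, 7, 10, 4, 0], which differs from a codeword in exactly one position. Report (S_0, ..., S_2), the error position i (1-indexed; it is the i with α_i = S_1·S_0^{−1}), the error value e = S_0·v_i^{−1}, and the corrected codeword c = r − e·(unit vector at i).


S = (8, 1, 7), error at position 4, error magnitude e = 6, c = [5, 7, 10, 9, 0].

Step 1: column multipliers v_i = (∏_{j≠i}(α_i − α_j))^{−1} mod 11.
  i = 1 (α = 6): (6−1)(6−10)(6−7)(6−2) = 5·(−4)·(−1)·4 = 80 ≡ 3, so v_1 = 3^{−1} = 4 (mod 11).
  i = 2 (α = 1): (1−6)(1−10)(1−7)(1−2) = (−5)·(−9)·(−6)·(−1) = 270 ≡ 6, so v_2 = 6^{−1} = 2 (mod 11).
  i = 3 (α = 10): (10−6)(10−1)(10−7)(10−2) = 4·9·3·8 = 864 ≡ 6, so v_3 = 6^{−1} = 2 (mod 11).
  i = 4 (α = 7): (7−6)(7−1)(7−10)(7−2) = 1·6·(−3)·5 = −90 ≡ 9, so v_4 = 9^{−1} = 5 (mod 11).
  i = 5 (α = 2): (2−6)(2−1)(2−10)(2−7) = (−4)·1·(−8)·(−5) = −160 ≡ 5, so v_5 = 5^{−1} = 9 (mod 11).
  v = [4, 2, 2, 5, 9].
Step 2: syndromes of r = [5, 7, 10, 4, 0] (all sums mod 11).
  S_0 = Σ v_i r_i = 4·5 + 2·7 + 2·10 + 5·4 + 9·0 = 74 ≡ 8.
  S_1 = Σ v_i α_i r_i = 4·6·5 + 2·1·7 + 2·10·10 + 5·7·4 + 9·2·0 = 474 ≡ 1.
  α_i^2 mod 11 = [3, 1, 1, 5, 4].
  S_2 = Σ v_i α_i^2 r_i = 4·3·5 + 2·1·7 + 2·1·10 + 5·5·4 + 9·4·0 = 194 ≡ 7.
  S = (8, 1, 7) ≠ 0, so r is not a codeword (an error is present).
Step 3: locate the error. For a single error e at position i, S_ℓ = v_i·e·α_i^ℓ, so α_err = S_1/S_0.
  S_0^{−1} = 8^{−1} = 7 (mod 11), so α_err = 1·7 = 7 ≡ 7 = α_4. Error position i = 4.
  Consistency check: S_2/S_1 = 7·1 = 7 ≡ 7 = α_err ✓ (single-error assumption holds).
Step 4: error magnitude e = S_0/v_4 = S_0·∏_{j≠4}(α_4 − α_j) = 8·9 = 72 ≡ 6 (mod 11).
Step 5: correct position 4: c_4 = r_4 − e = 4 − 6 ≡ 9 (mod 11). Hence c = [5, 7, 10, 9, 0].
  Check: interpolating c through the α_i gives m(x) = 3 + 4·x (degree < 2) with m(α_i) = c_i for every i, so c is indeed a codeword.


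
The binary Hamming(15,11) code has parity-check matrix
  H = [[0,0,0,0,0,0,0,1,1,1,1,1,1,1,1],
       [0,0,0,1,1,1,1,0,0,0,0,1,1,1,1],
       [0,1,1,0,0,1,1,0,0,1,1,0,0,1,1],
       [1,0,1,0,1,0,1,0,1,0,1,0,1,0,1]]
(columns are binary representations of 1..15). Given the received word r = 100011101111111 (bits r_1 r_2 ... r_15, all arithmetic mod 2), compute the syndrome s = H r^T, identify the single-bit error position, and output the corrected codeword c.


s = (1, 1, 0, 1)^T, error position = 13, corrected codeword c = 100011101111011

Compute s = H r^T mod 2 one row at a time:
  s_1 = 0 + 1 + 1 + 1 + 1 + 1 + 1 + 1 = 7 ≡ 1 (mod 2).
  s_2 = 0 + 1 + 1 + 1 + 1 + 1 + 1 + 1 = 7 ≡ 1 (mod 2).
  s_3 = 0 + 0 + 1 + 1 + 1 + 1 + 1 + 1 = 6 ≡ 0 (mod 2).
  s_4 = 1 + 0 + 1 + 1 + 1 + 1 + 1 + 1 = 7 ≡ 1 (mod 2).
s = (1, 1, 0, 1)^T — this equals column 13 of H (binary 1101), so error is at position 13.
Correct: flip bit 13 of r = 100011101111111 to get c = 100011101111011.


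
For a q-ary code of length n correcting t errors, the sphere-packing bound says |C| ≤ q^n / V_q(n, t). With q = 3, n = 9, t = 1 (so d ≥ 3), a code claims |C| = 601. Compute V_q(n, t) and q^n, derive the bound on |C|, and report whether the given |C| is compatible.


V_q(n, t) = 19, q^n = 19683, Hamming bound = 1035, |C| = 601 ≤ bound (satisfied).

Step 1: Compute V_q(n, t) = Σ_{j=0}^1 C(n, j) (q−1)^j.
  j = 0: C(9,0)·(2)^0 = 1·1 = 1.
  j = 1: C(9,1)·(2)^1 = 9·2 = 18.
  V_q(n, t) = 1 + 18 = 19.
Step 2: q^n = 3^9 = 19683.
Step 3: Hamming bound ⌊q^n / V_q(n,t)⌋ = ⌊19683/19⌋ = 1035.
Step 4: Compare |C| = 601 to 1035: satisfied.
The claimed |C| lies below the Hamming bound.


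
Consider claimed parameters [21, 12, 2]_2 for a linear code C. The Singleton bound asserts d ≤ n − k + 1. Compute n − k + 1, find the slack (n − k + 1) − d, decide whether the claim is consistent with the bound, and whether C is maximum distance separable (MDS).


Singleton RHS = n − k + 1 = 10, slack = 8, bound satisfied, not MDS.

Singleton bound: d ≤ n − k + 1.
Here n = 21, k = 12, so n − k + 1 = 10.
Given d = 2, check d ≤ 10: YES.
Slack = (n − k + 1) − d = 8.
The code is NOT MDS (slack = 8 > 0).
Description: the claimed parameters are [21, 12, 2]_2; such a code would be non-MDS.


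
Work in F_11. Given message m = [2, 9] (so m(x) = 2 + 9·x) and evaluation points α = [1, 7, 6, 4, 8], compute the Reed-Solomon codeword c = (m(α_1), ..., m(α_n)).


c = [0, 10, 1, 5, 8]

Message polynomial: m(x) = 2 + 9·x (mod 11).
For each evaluation point α_i, compute m(α_i) mod 11:
  α_1 = 1: Horner steps 9 → 0, so m(1) = 0.
  α_2 = 7: Horner steps 9 → 10, so m(7) = 10.
  α_3 = 6: Horner steps 9 → 1, so m(6) = 1.
  α_4 = 4: Horner steps 9 → 5, so m(4) = 5.
  α_5 = 8: Horner steps 9 → 8, so m(8) = 8.
Codeword c = [0, 10, 1, 5, 8] ∈ F_11^5.


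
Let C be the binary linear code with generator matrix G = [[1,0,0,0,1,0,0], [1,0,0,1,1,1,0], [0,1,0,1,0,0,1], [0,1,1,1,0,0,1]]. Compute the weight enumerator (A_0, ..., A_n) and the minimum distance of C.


Weight distribution: A_0 = 1, A_1 = 1, A_2 = 2, A_3 = 4, A_4 = 3, A_5 = 3, A_6 = 2. Minimum distance d = 1.

Enumerate all 2^4 = 16 messages m ∈ F_2^4.
For each, compute codeword c = mG in F_2^7, then tally its weight.
  m = 0000 → c = 0000000, weight = 0.
  m = 1000 → c = 1000100, weight = 2.
  m = 0100 → c = 1001110, weight = 4.
  m = 1100 → c = 0001010, weight = 2.
  m = 0010 → c = 0101001, weight = 3.
  m = 1010 → c = 1101101, weight = 5.
  m = 0110 → c = 1100111, weight = 5.
  m = 1110 → c = 0100011, weight = 3.
  m = 0001 → c = 0111001, weight = 4.
  m = 1001 → c = 1111101, weight = 6.
  m = 0101 → c = 1110111, weight = 6.
  m = 1101 → c = 0110011, weight = 4.
  m = 0011 → c = 0010000, weight = 1.
  m = 1011 → c = 1010100, weight = 3.
  m = 0111 → c = 1011110, weight = 5.
  m = 1111 → c = 0011010, weight = 3.
Tally weights:
  weight 0: 1 codewords.
  weight 1: 1 codewords.
  weight 2: 2 codewords.
  weight 3: 4 codewords.
  weight 4: 3 codewords.
  weight 5: 3 codewords.
  weight 6: 2 codewords.
Minimum distance d = smallest w > 0 with A_w > 0 = 1.
Sanity: Σ A_w = 16 = 2^4 = 16 ✓.


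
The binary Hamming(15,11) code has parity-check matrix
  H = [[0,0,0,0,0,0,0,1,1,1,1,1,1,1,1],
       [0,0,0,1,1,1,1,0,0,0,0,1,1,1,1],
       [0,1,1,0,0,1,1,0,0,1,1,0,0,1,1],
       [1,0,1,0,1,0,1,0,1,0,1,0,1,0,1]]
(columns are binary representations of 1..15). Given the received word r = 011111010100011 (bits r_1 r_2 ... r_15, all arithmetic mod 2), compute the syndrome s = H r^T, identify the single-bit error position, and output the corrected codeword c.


s = (0, 1, 0, 1)^T, error position = 5, corrected codeword c = 011101010100011

Compute s = H r^T mod 2 one row at a time:
  s_1 = 1 + 0 + 1 + 0 + 0 + 0 + 1 + 1 = 4 ≡ 0 (mod 2).
  s_2 = 1 + 1 + 1 + 0 + 0 + 0 + 1 + 1 = 5 ≡ 1 (mod 2).
  s_3 = 1 + 1 + 1 + 0 + 1 + 0 + 1 + 1 = 6 ≡ 0 (mod 2).
  s_4 = 0 + 1 + 1 + 0 + 0 + 0 + 0 + 1 = 3 ≡ 1 (mod 2).
s = (0, 1, 0, 1)^T — this equals column 5 of H (binary 0101), so error is at position 5.
Correct: flip bit 5 of r = 011111010100011 to get c = 011101010100011.


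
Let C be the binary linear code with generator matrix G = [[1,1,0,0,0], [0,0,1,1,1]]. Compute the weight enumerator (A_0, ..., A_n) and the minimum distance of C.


Weight distribution: A_0 = 1, A_2 = 1, A_3 = 1, A_5 = 1. Minimum distance d = 2.

Enumerate all 2^2 = 4 messages m ∈ F_2^2.
For each, compute codeword c = mG in F_2^5, then tally its weight.
  m = 00 → c = 00000, weight = 0.
  m = 10 → c = 11000, weight = 2.
  m = 01 → c = 00111, weight = 3.
  m = 11 → c = 11111, weight = 5.
Tally weights:
  weight 0: 1 codewords.
  weight 2: 1 codewords.
  weight 3: 1 codewords.
  weight 5: 1 codewords.
Minimum distance d = smallest w > 0 with A_w > 0 = 2.
Sanity: Σ A_w = 4 = 2^2 = 4 ✓.


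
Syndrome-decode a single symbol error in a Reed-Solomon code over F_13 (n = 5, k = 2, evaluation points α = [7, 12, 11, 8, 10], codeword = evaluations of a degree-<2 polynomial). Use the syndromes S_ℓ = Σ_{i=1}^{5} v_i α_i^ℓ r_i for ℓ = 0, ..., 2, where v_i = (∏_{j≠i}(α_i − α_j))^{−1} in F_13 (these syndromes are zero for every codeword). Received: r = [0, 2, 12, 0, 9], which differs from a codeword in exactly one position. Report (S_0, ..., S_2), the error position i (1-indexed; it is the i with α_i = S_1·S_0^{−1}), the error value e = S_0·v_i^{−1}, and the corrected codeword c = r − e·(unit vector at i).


S = (5, 1, 8), error at position 4, error magnitude e = 10, c = [0, 2, 12, 3, 9].

Step 1: column multipliers v_i = (∏_{j≠i}(α_i − α_j))^{−1} mod 13.
  i = 1 (α = 7): (7−12)(7−11)(7−8)(7−10) = (−5)·(−4)·(−1)·(−3) = 60 ≡ 8, so v_1 = 8^{−1} = 5 (mod 13).
  i = 2 (α = 12): (12−7)(12−11)(12−8)(12−10) = 5·1·4·2 = 40 ≡ 1, so v_2 = 1^{−1} = 1 (mod 13).
  i = 3 (α = 11): (11−7)(11−12)(11−8)(11−10) = 4·(−1)·3·1 = −12 ≡ 1, so v_3 = 1^{−1} = 1 (mod 13).
  i = 4 (α = 8): (8−7)(8−12)(8−11)(8−10) = 1·(−4)·(−3)·(−2) = −24 ≡ 2, so v_4 = 2^{−1} = 7 (mod 13).
  i = 5 (α = 10): (10−7)(10−12)(10−11)(10−8) = 3·(−2)·(−1)·2 = 12 ≡ 12, so v_5 = 12^{−1} = 12 (mod 13).
  v = [5, 1, 1, 7, 12].
Step 2: syndromes of r = [0, 2, 12, 0, 9] (all sums mod 13).
  S_0 = Σ v_i r_i = 5·0 + 1·2 + 1·12 + 7·0 + 12·9 = 122 ≡ 5.
  S_1 = Σ v_i α_i r_i = 5·7·0 + 1·12·2 + 1·11·12 + 7·8·0 + 12·10·9 = 1236 ≡ 1.
  α_i^2 mod 13 = [10, 1, 4, 12, 9].
  S_2 = Σ v_i α_i^2 r_i = 5·10·0 + 1·1·2 + 1·4·12 + 7·12·0 + 12·9·9 = 1022 ≡ 8.
  S = (5, 1, 8) ≠ 0, so r is not a codeword (an error is present).
Step 3: locate the error. For a single error e at position i, S_ℓ = v_i·e·α_i^ℓ, so α_err = S_1/S_0.
  S_0^{−1} = 5^{−1} = 8 (mod 13), so α_err = 1·8 = 8 ≡ 8 = α_4. Error position i = 4.
  Consistency check: S_2/S_1 = 8·1 = 8 ≡ 8 = α_err ✓ (single-error assumption holds).
Step 4: error magnitude e = S_0/v_4 = S_0·∏_{j≠4}(α_4 − α_j) = 5·2 = 10 ≡ 10 (mod 13).
Step 5: correct position 4: c_4 = r_4 − e = 0 − 10 ≡ 3 (mod 13). Hence c = [0, 2, 12, 3, 9].
  Check: interpolating c through the α_i gives m(x) = 5 + 3·x (degree < 2) with m(α_i) = c_i for every i, so c is indeed a codeword.


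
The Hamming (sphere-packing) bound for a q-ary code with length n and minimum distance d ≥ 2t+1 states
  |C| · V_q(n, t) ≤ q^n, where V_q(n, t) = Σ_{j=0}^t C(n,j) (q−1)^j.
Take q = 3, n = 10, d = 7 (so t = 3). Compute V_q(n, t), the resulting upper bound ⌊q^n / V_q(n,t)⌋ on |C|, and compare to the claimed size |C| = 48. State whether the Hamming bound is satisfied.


V_q(n, t) = 1161, q^n = 59049, Hamming bound = 50, |C| = 48 ≤ bound (satisfied).

Step 1: Compute V_q(n, t) = Σ_{j=0}^3 C(n, j) (q−1)^j.
  j = 0: C(10,0)·(2)^0 = 1·1 = 1.
  j = 1: C(10,1)·(2)^1 = 10·2 = 20.
  j = 2: C(10,2)·(2)^2 = 45·4 = 180.
  j = 3: C(10,3)·(2)^3 = 120·8 = 960.
  V_q(n, t) = 1 + 20 + 180 + 960 = 1161.
Step 2: q^n = 3^10 = 59049.
Step 3: Hamming bound ⌊q^n / V_q(n,t)⌋ = ⌊59049/1161⌋ = 50.
Step 4: Compare |C| = 48 to 50: satisfied.
The claimed |C| lies below the Hamming bound.


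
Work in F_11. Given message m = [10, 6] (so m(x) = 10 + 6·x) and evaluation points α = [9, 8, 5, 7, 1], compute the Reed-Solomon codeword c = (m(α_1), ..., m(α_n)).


c = [9, 3, 7, 8, 5]

Message polynomial: m(x) = 10 + 6·x (mod 11).
For each evaluation point α_i, compute m(α_i) mod 11:
  α_1 = 9: Horner steps 6 → 9, so m(9) = 9.
  α_2 = 8: Horner steps 6 → 3, so m(8) = 3.
  α_3 = 5: Horner steps 6 → 7, so m(5) = 7.
  α_4 = 7: Horner steps 6 → 8, so m(7) = 8.
  α_5 = 1: Horner steps 6 → 5, so m(1) = 5.
Codeword c = [9, 3, 7, 8, 5] ∈ F_11^5.


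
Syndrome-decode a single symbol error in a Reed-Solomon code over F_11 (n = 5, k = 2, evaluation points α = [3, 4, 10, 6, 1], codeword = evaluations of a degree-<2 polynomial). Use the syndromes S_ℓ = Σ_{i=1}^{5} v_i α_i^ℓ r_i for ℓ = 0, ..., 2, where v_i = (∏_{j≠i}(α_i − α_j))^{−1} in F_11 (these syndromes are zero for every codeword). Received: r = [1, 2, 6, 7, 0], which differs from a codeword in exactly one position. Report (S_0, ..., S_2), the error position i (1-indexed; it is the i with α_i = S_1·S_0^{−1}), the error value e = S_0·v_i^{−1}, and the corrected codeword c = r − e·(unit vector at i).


S = (9, 5, 4), error at position 1, error magnitude e = 7, c = [5, 2, 6, 7, 0].

Step 1: column multipliers v_i = (∏_{j≠i}(α_i − α_j))^{−1} mod 11.
  i = 1 (α = 3): (3−4)(3−10)(3−6)(3−1) = (−1)·(−7)·(−3)·2 = −42 ≡ 2, so v_1 = 2^{−1} = 6 (mod 11).
  i = 2 (α = 4): (4−3)(4−10)(4−6)(4−1) = 1·(−6)·(−2)·3 = 36 ≡ 3, so v_2 = 3^{−1} = 4 (mod 11).
  i = 3 (α = 10): (10−3)(10−4)(10−6)(10−1) = 7·6·4·9 = 1512 ≡ 5, so v_3 = 5^{−1} = 9 (mod 11).
  i = 4 (α = 6): (6−3)(6−4)(6−10)(6−1) = 3·2·(−4)·5 = −120 ≡ 1, so v_4 = 1^{−1} = 1 (mod 11).
  i = 5 (α = 1): (1−3)(1−4)(1−10)(1−6) = (−2)·(−3)·(−9)·(−5) = 270 ≡ 6, so v_5 = 6^{−1} = 2 (mod 11).
  v = [6, 4, 9, 1, 2].
Step 2: syndromes of r = [1, 2, 6, 7, 0] (all sums mod 11).
  S_0 = Σ v_i r_i = 6·1 + 4·2 + 9·6 + 1·7 + 2·0 = 75 ≡ 9.
  S_1 = Σ v_i α_i r_i = 6·3·1 + 4·4·2 + 9·10·6 + 1·6·7 + 2·1·0 = 632 ≡ 5.
  α_i^2 mod 11 = [9, 5, 1, 3, 1].
  S_2 = Σ v_i α_i^2 r_i = 6·9·1 + 4·5·2 + 9·1·6 + 1·3·7 + 2·1·0 = 169 ≡ 4.
  S = (9, 5, 4) ≠ 0, so r is not a codeword (an error is present).
Step 3: locate the error. For a single error e at position i, S_ℓ = v_i·e·α_i^ℓ, so α_err = S_1/S_0.
  S_0^{−1} = 9^{−1} = 5 (mod 11), so α_err = 5·5 = 25 ≡ 3 = α_1. Error position i = 1.
  Consistency check: S_2/S_1 = 4·9 = 36 ≡ 3 = α_err ✓ (single-error assumption holds).
Step 4: error magnitude e = S_0/v_1 = S_0·∏_{j≠1}(α_1 − α_j) = 9·2 = 18 ≡ 7 (mod 11).
Step 5: correct position 1: c_1 = r_1 − e = 1 − 7 ≡ 5 (mod 11). Hence c = [5, 2, 6, 7, 0].
  Check: interpolating c through the α_i gives m(x) = 3 + 8·x (degree < 2) with m(α_i) = c_i for every i, so c is indeed a codeword.


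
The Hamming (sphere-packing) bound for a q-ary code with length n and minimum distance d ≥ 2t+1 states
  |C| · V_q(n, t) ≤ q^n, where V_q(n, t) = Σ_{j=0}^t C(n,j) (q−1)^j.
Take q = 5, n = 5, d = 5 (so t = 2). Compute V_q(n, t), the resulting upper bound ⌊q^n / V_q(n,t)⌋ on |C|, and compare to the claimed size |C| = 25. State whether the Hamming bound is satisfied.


V_q(n, t) = 181, q^n = 3125, Hamming bound = 17, |C| = 25 > bound (violated).

Step 1: Compute V_q(n, t) = Σ_{j=0}^2 C(n, j) (q−1)^j.
  j = 0: C(5,0)·(4)^0 = 1·1 = 1.
  j = 1: C(5,1)·(4)^1 = 5·4 = 20.
  j = 2: C(5,2)·(4)^2 = 10·16 = 160.
  V_q(n, t) = 1 + 20 + 160 = 181.
Step 2: q^n = 5^5 = 3125.
Step 3: Hamming bound ⌊q^n / V_q(n,t)⌋ = ⌊3125/181⌋ = 17.
Step 4: Compare |C| = 25 to 17: violated.
The claimed |C| lies above the Hamming bound, so no 5-ary code of length 5 with d ≥ 5 can have 25 codewords.


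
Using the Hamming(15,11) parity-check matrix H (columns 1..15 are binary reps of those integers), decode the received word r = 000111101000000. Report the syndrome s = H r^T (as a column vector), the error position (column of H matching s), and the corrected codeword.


s = (1, 0, 0, 1)^T, error position = 9, corrected codeword c = 000111100000000

Compute s = H r^T mod 2 one row at a time:
  s_1 = 0 + 1 + 0 + 0 + 0 + 0 + 0 + 0 = 1 ≡ 1 (mod 2).
  s_2 = 1 + 1 + 1 + 1 + 0 + 0 + 0 + 0 = 4 ≡ 0 (mod 2).
  s_3 = 0 + 0 + 1 + 1 + 0 + 0 + 0 + 0 = 2 ≡ 0 (mod 2).
  s_4 = 0 + 0 + 1 + 1 + 1 + 0 + 0 + 0 = 3 ≡ 1 (mod 2).
s = (1, 0, 0, 1)^T — this equals column 9 of H (binary 1001), so error is at position 9.
Correct: flip bit 9 of r = 000111101000000 to get c = 000111100000000.


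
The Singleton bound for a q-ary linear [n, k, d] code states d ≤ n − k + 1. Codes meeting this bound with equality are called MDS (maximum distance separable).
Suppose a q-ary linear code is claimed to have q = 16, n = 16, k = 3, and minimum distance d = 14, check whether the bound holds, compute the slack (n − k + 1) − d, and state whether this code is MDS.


Singleton RHS = n − k + 1 = 14, slack = 0, bound satisfied, MDS.

Singleton bound: d ≤ n − k + 1.
Here n = 16, k = 3, so n − k + 1 = 14.
Given d = 14, check d ≤ 14: YES.
Slack = (n − k + 1) − d = 0.
The code is MDS (slack = 0).
Description: the claimed parameters are [16, 3, 14]_16; such a code would be MDS (meets Singleton bound).


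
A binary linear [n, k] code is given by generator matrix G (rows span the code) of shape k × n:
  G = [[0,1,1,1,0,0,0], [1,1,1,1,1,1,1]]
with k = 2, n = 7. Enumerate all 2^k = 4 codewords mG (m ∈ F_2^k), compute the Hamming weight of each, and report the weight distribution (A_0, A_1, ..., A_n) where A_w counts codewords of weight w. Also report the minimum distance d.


Weight distribution: A_0 = 1, A_3 = 1, A_4 = 1, A_7 = 1. Minimum distance d = 3.

Enumerate all 2^2 = 4 messages m ∈ F_2^2.
For each, compute codeword c = mG in F_2^7, then tally its weight.
  m = 00 → c = 0000000, weight = 0.
  m = 10 → c = 0111000, weight = 3.
  m = 01 → c = 1111111, weight = 7.
  m = 11 → c = 1000111, weight = 4.
Tally weights:
  weight 0: 1 codewords.
  weight 3: 1 codewords.
  weight 4: 1 codewords.
  weight 7: 1 codewords.
Minimum distance d = smallest w > 0 with A_w > 0 = 3.
Sanity: Σ A_w = 4 = 2^2 = 4 ✓.


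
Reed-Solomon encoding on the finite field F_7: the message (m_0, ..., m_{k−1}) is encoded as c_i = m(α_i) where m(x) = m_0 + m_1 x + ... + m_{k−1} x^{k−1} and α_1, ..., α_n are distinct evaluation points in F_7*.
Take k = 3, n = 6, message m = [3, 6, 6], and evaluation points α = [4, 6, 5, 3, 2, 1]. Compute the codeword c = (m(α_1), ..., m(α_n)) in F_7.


c = [4, 3, 1, 5, 4, 1]

Message polynomial: m(x) = 3 + 6·x + 6·x^2 (mod 7).
For each evaluation point α_i, compute m(α_i) mod 7:
  α_1 = 4: Horner steps 6 → 2 → 4, so m(4) = 4.
  α_2 = 6: Horner steps 6 → 0 → 3, so m(6) = 3.
  α_3 = 5: Horner steps 6 → 1 → 1, so m(5) = 1.
  α_4 = 3: Horner steps 6 → 3 → 5, so m(3) = 5.
  α_5 = 2: Horner steps 6 → 4 → 4, so m(2) = 4.
  α_6 = 1: Horner steps 6 → 5 → 1, so m(1) = 1.
Codeword c = [4, 3, 1, 5, 4, 1] ∈ F_7^6.


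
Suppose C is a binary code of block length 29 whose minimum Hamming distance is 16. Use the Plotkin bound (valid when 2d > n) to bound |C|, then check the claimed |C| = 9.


Plotkin bound M ≤ 10; given |C| = 9 ≤ bound (satisfied).

Check applicability: 2d = 32, n = 29.
2d − n = 3 > 0, so Plotkin applies.
Compute d/(2d−n) = 16/3 ≈ 5.3333.
⌊d/(2d−n)⌋ = 5.
Plotkin bound: M ≤ 2·5 = 10.
Given |C| = 9, check: satisfied.
This |C| is below the Plotkin bound.


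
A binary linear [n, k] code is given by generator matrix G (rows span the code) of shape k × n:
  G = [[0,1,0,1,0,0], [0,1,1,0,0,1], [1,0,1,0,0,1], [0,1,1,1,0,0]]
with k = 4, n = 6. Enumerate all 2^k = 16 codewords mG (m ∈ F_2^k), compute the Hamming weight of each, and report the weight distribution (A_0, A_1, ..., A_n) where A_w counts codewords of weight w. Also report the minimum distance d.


Weight distribution: A_0 = 1, A_1 = 1, A_2 = 6, A_3 = 6, A_4 = 1, A_5 = 1. Minimum distance d = 1.

Enumerate all 2^4 = 16 messages m ∈ F_2^4.
For each, compute codeword c = mG in F_2^6, then tally its weight.
  m = 0000 → c = 000000, weight = 0.
  m = 1000 → c = 010100, weight = 2.
  m = 0100 → c = 011001, weight = 3.
  m = 1100 → c = 001101, weight = 3.
  m = 0010 → c = 101001, weight = 3.
  m = 1010 → c = 111101, weight = 5.
  m = 0110 → c = 110000, weight = 2.
  m = 1110 → c = 100100, weight = 2.
  m = 0001 → c = 011100, weight = 3.
  m = 1001 → c = 001000, weight = 1.
  m = 0101 → c = 000101, weight = 2.
  m = 1101 → c = 010001, weight = 2.
  m = 0011 → c = 110101, weight = 4.
  m = 1011 → c = 100001, weight = 2.
  m = 0111 → c = 101100, weight = 3.
  m = 1111 → c = 111000, weight = 3.
Tally weights:
  weight 0: 1 codewords.
  weight 1: 1 codewords.
  weight 2: 6 codewords.
  weight 3: 6 codewords.
  weight 4: 1 codewords.
  weight 5: 1 codewords.
Minimum distance d = smallest w > 0 with A_w > 0 = 1.
Sanity: Σ A_w = 16 = 2^4 = 16 ✓.


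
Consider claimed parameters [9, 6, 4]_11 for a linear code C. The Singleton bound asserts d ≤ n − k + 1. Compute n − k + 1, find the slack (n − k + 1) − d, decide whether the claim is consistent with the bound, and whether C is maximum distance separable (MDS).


Singleton RHS = n − k + 1 = 4, slack = 0, bound satisfied, MDS.

Singleton bound: d ≤ n − k + 1.
Here n = 9, k = 6, so n − k + 1 = 4.
Given d = 4, check d ≤ 4: YES.
Slack = (n − k + 1) − d = 0.
The code is MDS (slack = 0).
Description: the claimed parameters are [9, 6, 4]_11; such a code would be MDS (meets Singleton bound).


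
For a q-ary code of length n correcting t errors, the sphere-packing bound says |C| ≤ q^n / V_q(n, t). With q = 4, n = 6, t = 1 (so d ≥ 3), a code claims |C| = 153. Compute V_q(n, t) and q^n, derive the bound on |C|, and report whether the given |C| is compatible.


V_q(n, t) = 19, q^n = 4096, Hamming bound = 215, |C| = 153 ≤ bound (satisfied).

Step 1: Compute V_q(n, t) = Σ_{j=0}^1 C(n, j) (q−1)^j.
  j = 0: C(6,0)·(3)^0 = 1·1 = 1.
  j = 1: C(6,1)·(3)^1 = 6·3 = 18.
  V_q(n, t) = 1 + 18 = 19.
Step 2: q^n = 4^6 = 4096.
Step 3: Hamming bound ⌊q^n / V_q(n,t)⌋ = ⌊4096/19⌋ = 215.
Step 4: Compare |C| = 153 to 215: satisfied.
The claimed |C| lies below the Hamming bound.


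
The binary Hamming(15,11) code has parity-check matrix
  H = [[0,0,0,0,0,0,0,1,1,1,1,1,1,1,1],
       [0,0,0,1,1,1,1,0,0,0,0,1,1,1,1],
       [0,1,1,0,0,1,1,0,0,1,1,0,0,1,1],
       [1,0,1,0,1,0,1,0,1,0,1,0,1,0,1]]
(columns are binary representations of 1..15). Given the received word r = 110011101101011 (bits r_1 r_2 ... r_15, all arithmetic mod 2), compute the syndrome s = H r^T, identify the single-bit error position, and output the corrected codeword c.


s = (1, 0, 0, 1)^T, error position = 9, corrected codeword c = 110011100101011

Compute s = H r^T mod 2 one row at a time:
  s_1 = 0 + 1 + 1 + 0 + 1 + 0 + 1 + 1 = 5 ≡ 1 (mod 2).
  s_2 = 0 + 1 + 1 + 1 + 1 + 0 + 1 + 1 = 6 ≡ 0 (mod 2).
  s_3 = 1 + 0 + 1 + 1 + 1 + 0 + 1 + 1 = 6 ≡ 0 (mod 2).
  s_4 = 1 + 0 + 1 + 1 + 1 + 0 + 0 + 1 = 5 ≡ 1 (mod 2).
s = (1, 0, 0, 1)^T — this equals column 9 of H (binary 1001), so error is at position 9.
Correct: flip bit 9 of r = 110011101101011 to get c = 110011100101011.


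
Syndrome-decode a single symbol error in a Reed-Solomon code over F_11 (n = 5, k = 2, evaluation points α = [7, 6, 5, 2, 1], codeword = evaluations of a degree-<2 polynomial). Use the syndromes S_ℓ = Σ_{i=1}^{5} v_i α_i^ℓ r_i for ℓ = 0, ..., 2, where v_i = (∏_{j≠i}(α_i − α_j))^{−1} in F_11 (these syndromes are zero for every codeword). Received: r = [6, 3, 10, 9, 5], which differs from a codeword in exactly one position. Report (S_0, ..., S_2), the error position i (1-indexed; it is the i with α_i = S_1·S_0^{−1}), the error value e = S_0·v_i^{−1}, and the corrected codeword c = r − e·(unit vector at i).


S = (2, 3, 10), error at position 1, error magnitude e = 10, c = [7, 3, 10, 9, 5].

Step 1: column multipliers v_i = (∏_{j≠i}(α_i − α_j))^{−1} mod 11.
  i = 1 (α = 7): (7−6)(7−5)(7−2)(7−1) = 1·2·5·6 = 60 ≡ 5, so v_1 = 5^{−1} = 9 (mod 11).
  i = 2 (α = 6): (6−7)(6−5)(6−2)(6−1) = (−1)·1·4·5 = −20 ≡ 2, so v_2 = 2^{−1} = 6 (mod 11).
  i = 3 (α = 5): (5−7)(5−6)(5−2)(5−1) = (−2)·(−1)·3·4 = 24 ≡ 2, so v_3 = 2^{−1} = 6 (mod 11).
  i = 4 (α = 2): (2−7)(2−6)(2−5)(2−1) = (−5)·(−4)·(−3)·1 = −60 ≡ 6, so v_4 = 6^{−1} = 2 (mod 11).
  i = 5 (α = 1): (1−7)(1−6)(1−5)(1−2) = (−6)·(−5)·(−4)·(−1) = 120 ≡ 10, so v_5 = 10^{−1} = 10 (mod 11).
  v = [9, 6, 6, 2, 10].
Step 2: syndromes of r = [6, 3, 10, 9, 5] (all sums mod 11).
  S_0 = Σ v_i r_i = 9·6 + 6·3 + 6·10 + 2·9 + 10·5 = 200 ≡ 2.
  S_1 = Σ v_i α_i r_i = 9·7·6 + 6·6·3 + 6·5·10 + 2·2·9 + 10·1·5 = 872 ≡ 3.
  α_i^2 mod 11 = [5, 3, 3, 4, 1].
  S_2 = Σ v_i α_i^2 r_i = 9·5·6 + 6·3·3 + 6·3·10 + 2·4·9 + 10·1·5 = 626 ≡ 10.
  S = (2, 3, 10) ≠ 0, so r is not a codeword (an error is present).
Step 3: locate the error. For a single error e at position i, S_ℓ = v_i·e·α_i^ℓ, so α_err = S_1/S_0.
  S_0^{−1} = 2^{−1} = 6 (mod 11), so α_err = 3·6 = 18 ≡ 7 = α_1. Error position i = 1.
  Consistency check: S_2/S_1 = 10·4 = 40 ≡ 7 = α_err ✓ (single-error assumption holds).
Step 4: error magnitude e = S_0/v_1 = S_0·∏_{j≠1}(α_1 − α_j) = 2·5 = 10 ≡ 10 (mod 11).
Step 5: correct position 1: c_1 = r_1 − e = 6 − 10 ≡ 7 (mod 11). Hence c = [7, 3, 10, 9, 5].
  Check: interpolating c through the α_i gives m(x) = 1 + 4·x (degree < 2) with m(α_i) = c_i for every i, so c is indeed a codeword.


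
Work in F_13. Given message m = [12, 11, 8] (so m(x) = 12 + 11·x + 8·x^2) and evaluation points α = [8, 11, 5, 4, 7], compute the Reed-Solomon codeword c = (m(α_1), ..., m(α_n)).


c = [1, 9, 7, 2, 0]

Message polynomial: m(x) = 12 + 11·x + 8·x^2 (mod 13).
For each evaluation point α_i, compute m(α_i) mod 13:
  α_1 = 8: Horner steps 8 → 10 → 1, so m(8) = 1.
  α_2 = 11: Horner steps 8 → 8 → 9, so m(11) = 9.
  α_3 = 5: Horner steps 8 → 12 → 7, so m(5) = 7.
  α_4 = 4: Horner steps 8 → 4 → 2, so m(4) = 2.
  α_5 = 7: Horner steps 8 → 2 → 0, so m(7) = 0.
Codeword c = [1, 9, 7, 2, 0] ∈ F_13^5.


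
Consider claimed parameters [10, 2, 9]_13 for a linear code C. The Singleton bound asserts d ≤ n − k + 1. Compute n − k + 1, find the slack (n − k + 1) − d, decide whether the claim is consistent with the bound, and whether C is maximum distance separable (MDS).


Singleton RHS = n − k + 1 = 9, slack = 0, bound satisfied, MDS.

Singleton bound: d ≤ n − k + 1.
Here n = 10, k = 2, so n − k + 1 = 9.
Given d = 9, check d ≤ 9: YES.
Slack = (n − k + 1) − d = 0.
The code is MDS (slack = 0).
Description: the claimed parameters are [10, 2, 9]_13; such a code would be MDS (meets Singleton bound).


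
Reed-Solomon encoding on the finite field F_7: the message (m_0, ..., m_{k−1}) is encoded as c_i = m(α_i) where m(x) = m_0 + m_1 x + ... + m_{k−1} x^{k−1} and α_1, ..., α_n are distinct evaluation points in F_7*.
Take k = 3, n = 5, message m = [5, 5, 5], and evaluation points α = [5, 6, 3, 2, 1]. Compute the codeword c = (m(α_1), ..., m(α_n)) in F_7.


c = [1, 5, 2, 0, 1]

Message polynomial: m(x) = 5 + 5·x + 5·x^2 (mod 7).
For each evaluation point α_i, compute m(α_i) mod 7:
  α_1 = 5: Horner steps 5 → 2 → 1, so m(5) = 1.
  α_2 = 6: Horner steps 5 → 0 → 5, so m(6) = 5.
  α_3 = 3: Horner steps 5 → 6 → 2, so m(3) = 2.
  α_4 = 2: Horner steps 5 → 1 → 0, so m(2) = 0.
  α_5 = 1: Horner steps 5 → 3 → 1, so m(1) = 1.
Codeword c = [1, 5, 2, 0, 1] ∈ F_7^5.
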